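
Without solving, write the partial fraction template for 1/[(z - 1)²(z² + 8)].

Repeated linear + quadratic: P/(z - 1) + Q/(z - 1)² + (Rz + S)/(z² + 8)


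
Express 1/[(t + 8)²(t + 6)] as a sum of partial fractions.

Cover-up at t=-6: C = 1/(-6 + 8)² = 1/4. Cover-up at t=-8: B = 1/(-8 + 6) = -1/2. Comparing t² coeff: A = -C = -1/4
Result: (-1/4)/(t + 8) - (1/2)/(t + 8)² + (1/4)/(t + 6)


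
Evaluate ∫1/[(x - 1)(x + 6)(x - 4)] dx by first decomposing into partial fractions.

Cover-up: P = -1/21, Q = 1/70, R = 1/30. Decomposition: (-1/21)/(x - 1) + (1/70)/(x + 6) + (1/30)/(x - 4). Integrate each term: (-1/21) ln|(x - 1)| + (1/70) ln|(x + 6)| + (1/30) ln|(x - 4)| + C


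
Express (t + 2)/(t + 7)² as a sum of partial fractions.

(t + 2) = P(t + 7) + Q. At t = -7: Q = 1·(-7) + 2 = -5. Coeff of t: P = 1
Result: 1/(t + 7) - 5/(t + 7)²


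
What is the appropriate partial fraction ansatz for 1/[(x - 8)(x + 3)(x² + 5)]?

Two linear + quadratic: α/(x - 8) + β/(x + 3) + (γx + δ)/(x² + 5)


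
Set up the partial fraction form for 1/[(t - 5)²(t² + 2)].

Repeated linear + quadratic: α/(t - 5) + β/(t - 5)² + (γt + δ)/(t² + 2)


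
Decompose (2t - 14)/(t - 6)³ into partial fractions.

(2t - 14) = α(t - 6)² + β(t - 6) + γ. At t = 6: γ = 2·6 - 14 = -2. Coefficients: α = 0, β = 2
Result: 2/(t - 6)² - 2/(t - 6)³


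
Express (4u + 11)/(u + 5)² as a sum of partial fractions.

(4u + 11) = P(u + 5) + Q. At u = -5: Q = 4·(-5) + 11 = -9. Coeff of u: P = 4
Result: 4/(u + 5) - 9/(u + 5)²


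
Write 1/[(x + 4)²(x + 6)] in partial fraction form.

Cover-up at x=-6: γ = 1/(-6 + 4)² = 1/4. Cover-up at x=-4: β = 1/(-4 + 6) = 1/2. Comparing x² coeff: α = -γ = -1/4
Result: (-1/4)/(x + 4) + (1/2)/(x + 4)² + (1/4)/(x + 6)


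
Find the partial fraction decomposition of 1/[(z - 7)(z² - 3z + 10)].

Cover-up at z = 7: P = 1/(7² - 3·7 + 10) = 1/38. Then Q = -P = -1/38, R = -P·(-3 + 7) = -2/19
Result: (1/38)/(z - 7) - ((1/38)z + 2/19)/(z² - 3z + 10)


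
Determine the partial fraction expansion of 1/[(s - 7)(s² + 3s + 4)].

Cover-up at s = 7: α = 1/(7² + 3·7 + 4) = 1/74. Then β = -α = -1/74, γ = -α·(3 + 7) = -5/37
Result: (1/74)/(s - 7) - ((1/74)s + 5/37)/(s² + 3s + 4)


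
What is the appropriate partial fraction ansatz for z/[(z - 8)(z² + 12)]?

Linear + irreducible quadratic: α/(z - 8) + (βz + γ)/(z² + 12)


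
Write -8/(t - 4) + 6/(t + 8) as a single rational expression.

Common denominator (t - 4)(t + 8). Numerator: -8(t + 8) + 6(t - 4) = (-8t - 64) + (6t - 24) = -2t - 88
Result: (-2t - 88)/[(t - 4)(t + 8)]


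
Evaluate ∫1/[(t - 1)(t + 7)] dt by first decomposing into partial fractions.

Decompose: 1/[(t - 1)(t + 7)] = (1/8)/(t - 1) - (1/8)/(t + 7). Integrate each term: (1/8) ln|(t - 1)| - (1/8) ln|(t + 7)| + C


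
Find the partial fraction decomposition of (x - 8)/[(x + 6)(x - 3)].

At x=-6: P = (1·(-6) - 8)/(-6 - 3) = 14/9. At x=3: Q = (1·3 - 8)/(3 + 6) = -5/9
Result: (14/9)/(x + 6) - (5/9)/(x - 3)


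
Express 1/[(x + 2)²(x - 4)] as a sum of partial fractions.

Cover-up at x=4: γ = 1/(4 + 2)² = 1/36. Cover-up at x=-2: β = 1/(-2 - 4) = -1/6. Comparing x² coeff: α = -γ = -1/36
Result: (-1/36)/(x + 2) - (1/6)/(x + 2)² + (1/36)/(x - 4)


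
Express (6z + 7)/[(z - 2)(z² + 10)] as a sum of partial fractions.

At z=2: α = (6·2 + 7)/(2² + 10) = 19/14. β = -α = -19/14, γ = 6 - 2·α = 23/7
Result: (19/14)/(z - 2) - ((19/14)z - 23/7)/(z² + 10)


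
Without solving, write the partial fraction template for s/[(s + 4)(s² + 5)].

Linear + irreducible quadratic: α/(s + 4) + (βs + γ)/(s² + 5)


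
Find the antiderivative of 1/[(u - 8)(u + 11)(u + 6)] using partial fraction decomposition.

Cover-up: α = 1/266, β = 1/95, γ = -1/70. Decomposition: (1/266)/(u - 8) + (1/95)/(u + 11) - (1/70)/(u + 6). Integrate each term: (1/266) ln|(u - 8)| + (1/95) ln|(u + 11)| - (1/70) ln|(u + 6)| + C


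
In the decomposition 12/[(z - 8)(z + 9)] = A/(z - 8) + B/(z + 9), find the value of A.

Cover-up at z = 8: A = 12/(8 + 9) = 12/17


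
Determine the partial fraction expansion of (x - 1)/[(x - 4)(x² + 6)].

At x=4: P = (1·4 - 1)/(4² + 6) = 3/22. Q = -P = -3/22, R = 1 - 4·P = 5/11
Result: (3/22)/(x - 4) - ((3/22)x - 5/11)/(x² + 6)


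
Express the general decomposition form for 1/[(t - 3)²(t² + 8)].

Repeated linear + quadratic: α/(t - 3) + β/(t - 3)² + (γt + δ)/(t² + 8)


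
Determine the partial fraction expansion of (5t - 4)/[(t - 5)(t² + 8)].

At t=5: P = (5·5 - 4)/(5² + 8) = 7/11. Q = -P = -7/11, R = 5 - 5·P = 20/11
Result: (7/11)/(t - 5) - ((7/11)t - 20/11)/(t² + 8)


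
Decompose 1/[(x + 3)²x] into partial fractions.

Cover-up at x=0: γ = 1/(0 + 3)² = 1/9. Cover-up at x=-3: β = 1/(-3 - 0) = -1/3. Comparing x² coeff: α = -γ = -1/9
Result: (-1/9)/(x + 3) - (1/3)/(x + 3)² + (1/9)/x


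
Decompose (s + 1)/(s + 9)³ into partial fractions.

(s + 1) = α(s + 9)² + β(s + 9) + γ. At s = -9: γ = 1·(-9) + 1 = -8. Coefficients: α = 0, β = 1
Result: 1/(s + 9)² - 8/(s + 9)³


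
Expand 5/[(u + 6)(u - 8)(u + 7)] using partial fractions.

Using cover-up method: α = -5/14, β = 1/42, γ = 1/3
Result: (-5/14)/(u + 6) + (1/42)/(u - 8) + (1/3)/(u + 7)


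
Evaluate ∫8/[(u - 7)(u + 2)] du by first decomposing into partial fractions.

Decompose: 8/[(u - 7)(u + 2)] = (8/9)/(u - 7) - (8/9)/(u + 2). Integrate each term: (8/9) ln|(u - 7)| - (8/9) ln|(u + 2)| + C


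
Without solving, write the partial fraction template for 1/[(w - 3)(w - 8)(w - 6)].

Three distinct linear factors: P/(w - 3) + Q/(w - 8) + R/(w - 6)


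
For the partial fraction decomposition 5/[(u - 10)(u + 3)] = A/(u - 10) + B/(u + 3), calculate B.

Cover-up at u = -3: B = 5/(-3 - 10) = -5/13


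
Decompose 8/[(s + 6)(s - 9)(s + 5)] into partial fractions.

Using cover-up method: A = 8/15, B = 4/105, C = -4/7
Result: (8/15)/(s + 6) + (4/105)/(s - 9) - (4/7)/(s + 5)


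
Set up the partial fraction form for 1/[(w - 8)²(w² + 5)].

Repeated linear + quadratic: A/(w - 8) + B/(w - 8)² + (Cw + D)/(w² + 5)


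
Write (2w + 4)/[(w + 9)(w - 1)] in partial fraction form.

At w=-9: A = (2·(-9) + 4)/(-9 - 1) = 7/5. At w=1: B = (2·1 + 4)/(1 + 9) = 3/5
Result: (7/5)/(w + 9) + (3/5)/(w - 1)


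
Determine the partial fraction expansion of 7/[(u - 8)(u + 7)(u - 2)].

Using cover-up method: A = 7/90, B = 7/135, C = -7/54
Result: (7/90)/(u - 8) + (7/135)/(u + 7) - (7/54)/(u - 2)


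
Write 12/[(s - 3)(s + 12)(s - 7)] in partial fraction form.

Using cover-up method: A = -1/5, B = 4/95, C = 3/19
Result: (-1/5)/(s - 3) + (4/95)/(s + 12) + (3/19)/(s - 7)


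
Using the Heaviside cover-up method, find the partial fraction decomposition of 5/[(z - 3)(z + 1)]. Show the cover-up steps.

Cover (z - 3): set z=3, get α = 5/(3 + 1) = 5/4. Cover (z + 1): set z=-1, get β = 5/(-1 - 3) = -5/4.
Result: (5/4)/(z - 3) - (5/4)/(z + 1)


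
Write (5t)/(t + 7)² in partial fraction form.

(5t) = α(t + 7) + β. At t = -7: β = 5·(-7) + 0 = -35. Coeff of t: α = 5
Result: 5/(t + 7) - 35/(t + 7)²


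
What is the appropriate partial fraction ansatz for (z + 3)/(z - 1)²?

Repeated linear factor: α/(z - 1) + β/(z - 1)²


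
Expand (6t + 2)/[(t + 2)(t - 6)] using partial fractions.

At t=-2: α = (6·(-2) + 2)/(-2 - 6) = 5/4. At t=6: β = (6·6 + 2)/(6 + 2) = 19/4
Result: (5/4)/(t + 2) + (19/4)/(t - 6)


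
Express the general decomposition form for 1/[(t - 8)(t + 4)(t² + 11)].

Two linear + quadratic: P/(t - 8) + Q/(t + 4) + (Rt + S)/(t² + 11)


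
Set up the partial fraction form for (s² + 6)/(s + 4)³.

Repeated linear factor (power 3): α/(s + 4) + β/(s + 4)² + γ/(s + 4)³


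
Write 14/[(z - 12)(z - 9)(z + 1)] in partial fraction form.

Using cover-up method: P = 14/39, Q = -7/15, R = 7/65
Result: (14/39)/(z - 12) - (7/15)/(z - 9) + (7/65)/(z + 1)


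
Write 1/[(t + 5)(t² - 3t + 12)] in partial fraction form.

Cover-up at t = -5: α = 1/((-5)² - 3·(-5) + 12) = 1/52. Then β = -α = -1/52, γ = -α·(-3 - 5) = 2/13
Result: (1/52)/(t + 5) - ((1/52)t - 2/13)/(t² - 3t + 12)


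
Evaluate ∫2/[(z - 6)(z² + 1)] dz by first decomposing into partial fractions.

Cover-up at z=6: α = 2/(6²+1) = 2/37. Coeff matching: β = -2/37, γ = -12/37. Decomposition: (2/37)/(z - 6) - ((2/37)z + 12/37)/(z² + 1). Integrate: linear → ln, quadratic → (1/2)ln + arctan: (2/37) ln|(z - 6)| - (1/37) ln(z² + 1) - (12/37) arctan(z) + C


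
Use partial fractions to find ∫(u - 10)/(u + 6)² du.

Decompose: A = 1, B = 1·(-6) - 10 = -16, so (u - 10)/(u + 6)² = 1/(u + 6) - 16/(u + 6)². Integrate: ∫ A/(u + 6) du = ln|(u + 6)|; ∫ B/(u + 6)² du = 16/(u + 6). Sum: ln|(u + 6)| + 16/(u + 6) + C


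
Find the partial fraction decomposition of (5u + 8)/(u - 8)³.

(5u + 8) = A(u - 8)² + B(u - 8) + C. At u = 8: C = 5·8 + 8 = 48. Coefficients: A = 0, B = 5
Result: 5/(u - 8)² + 48/(u - 8)³


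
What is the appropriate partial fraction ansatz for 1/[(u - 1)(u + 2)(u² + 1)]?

Two linear + quadratic: P/(u - 1) + Q/(u + 2) + (Ru + S)/(u² + 1)


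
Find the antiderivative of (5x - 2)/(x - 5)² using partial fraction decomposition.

Decompose: P = 5, Q = 5·5 - 2 = 23, so (5x - 2)/(x - 5)² = 5/(x - 5) + 23/(x - 5)². Integrate: ∫ P/(x - 5) dx = 5 ln|(x - 5)|; ∫ Q/(x - 5)² dx = -23/(x - 5). Sum: 5 ln|(x - 5)| - 23/(x - 5) + C


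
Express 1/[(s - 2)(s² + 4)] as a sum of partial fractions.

Cover-up at s = 2: A = 1/(2² + 4) = 1/8. Then B = -A = -1/8, C = -A·(0 + 2) = -1/4
Result: (1/8)/(s - 2) - ((1/8)s + 1/4)/(s² + 4)


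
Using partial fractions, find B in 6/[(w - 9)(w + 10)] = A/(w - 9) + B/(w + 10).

Cover-up at w = -10: B = 6/(-10 - 9) = -6/19


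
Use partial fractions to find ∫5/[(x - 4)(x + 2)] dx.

Decompose: 5/[(x - 4)(x + 2)] = (5/6)/(x - 4) - (5/6)/(x + 2). Integrate each term: (5/6) ln|(x - 4)| - (5/6) ln|(x + 2)| + C


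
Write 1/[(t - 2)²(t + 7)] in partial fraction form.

Cover-up at t=-7: C = 1/(-7 - 2)² = 1/81. Cover-up at t=2: B = 1/(2 + 7) = 1/9. Comparing t² coeff: A = -C = -1/81
Result: (-1/81)/(t - 2) + (1/9)/(t - 2)² + (1/81)/(t + 7)


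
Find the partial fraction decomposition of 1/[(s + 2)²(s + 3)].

Cover-up at s=-3: γ = 1/(-3 + 2)² = 1. Cover-up at s=-2: β = 1/(-2 + 3) = 1. Comparing s² coeff: α = -γ = -1
Result: -1/(s + 2) + 1/(s + 2)² + 1/(s + 3)


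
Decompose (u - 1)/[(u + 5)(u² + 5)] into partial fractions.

At u=-5: P = (1·(-5) - 1)/((-5)² + 5) = -1/5. Q = -P = 1/5, R = 1 - (-5)·P = 0
Result: (-1/5)/(u + 5) + ((1/5)u)/(u² + 5)


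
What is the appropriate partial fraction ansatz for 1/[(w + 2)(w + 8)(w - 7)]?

Three distinct linear factors: P/(w + 2) + Q/(w + 8) + R/(w - 7)


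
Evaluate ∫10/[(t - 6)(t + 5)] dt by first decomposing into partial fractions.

Decompose: 10/[(t - 6)(t + 5)] = (10/11)/(t - 6) - (10/11)/(t + 5). Integrate each term: (10/11) ln|(t - 6)| - (10/11) ln|(t + 5)| + C


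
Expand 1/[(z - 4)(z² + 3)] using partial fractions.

Cover-up at z = 4: α = 1/(4² + 3) = 1/19. Then β = -α = -1/19, γ = -α·(0 + 4) = -4/19
Result: (1/19)/(z - 4) - ((1/19)z + 4/19)/(z² + 3)


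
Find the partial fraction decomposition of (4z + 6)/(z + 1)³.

(4z + 6) = α(z + 1)² + β(z + 1) + γ. At z = -1: γ = 4·(-1) + 6 = 2. Coefficients: α = 0, β = 4
Result: 4/(z + 1)² + 2/(z + 1)³


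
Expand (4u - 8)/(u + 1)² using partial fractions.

(4u - 8) = A(u + 1) + B. At u = -1: B = 4·(-1) - 8 = -12. Coeff of u: A = 4
Result: 4/(u + 1) - 12/(u + 1)²


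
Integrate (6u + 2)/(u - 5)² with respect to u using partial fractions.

Decompose: A = 6, B = 6·5 + 2 = 32, so (6u + 2)/(u - 5)² = 6/(u - 5) + 32/(u - 5)². Integrate: ∫ A/(u - 5) du = 6 ln|(u - 5)|; ∫ B/(u - 5)² du = -32/(u - 5). Sum: 6 ln|(u - 5)| - 32/(u - 5) + C


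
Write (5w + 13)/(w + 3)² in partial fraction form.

(5w + 13) = P(w + 3) + Q. At w = -3: Q = 5·(-3) + 13 = -2. Coeff of w: P = 5
Result: 5/(w + 3) - 2/(w + 3)²


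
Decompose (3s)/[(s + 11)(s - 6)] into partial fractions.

At s=-11: A = (3·(-11) + 0)/(-11 - 6) = 33/17. At s=6: B = (3·6 + 0)/(6 + 11) = 18/17
Result: (33/17)/(s + 11) + (18/17)/(s - 6)


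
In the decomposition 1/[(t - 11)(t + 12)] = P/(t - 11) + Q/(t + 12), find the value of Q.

Cover-up at t = -12: Q = 1/(-12 - 11) = -1/23


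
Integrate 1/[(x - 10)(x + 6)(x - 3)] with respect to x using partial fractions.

Cover-up: P = 1/112, Q = 1/144, R = -1/63. Decomposition: (1/112)/(x - 10) + (1/144)/(x + 6) - (1/63)/(x - 3). Integrate each term: (1/112) ln|(x - 10)| + (1/144) ln|(x + 6)| - (1/63) ln|(x - 3)| + C


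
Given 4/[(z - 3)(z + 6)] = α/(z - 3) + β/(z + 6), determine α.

Cover-up at z = 3: α = 4/(3 + 6) = 4/9


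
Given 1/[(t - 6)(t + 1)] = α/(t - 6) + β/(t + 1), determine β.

Cover-up at t = -1: β = 1/(-1 - 6) = -1/7


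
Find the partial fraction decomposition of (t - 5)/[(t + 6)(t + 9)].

At t=-6: P = (1·(-6) - 5)/(-6 + 9) = -11/3. At t=-9: Q = (1·(-9) - 5)/(-9 + 6) = 14/3
Result: (-11/3)/(t + 6) + (14/3)/(t + 9)


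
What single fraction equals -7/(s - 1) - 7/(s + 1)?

Common denominator (s - 1)(s + 1). Numerator: -7(s + 1) - 7(s - 1) = (-7s - 7) - (7s - 7) = -14s
Result: (-14s)/[(s - 1)(s + 1)]


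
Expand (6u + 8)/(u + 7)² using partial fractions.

(6u + 8) = A(u + 7) + B. At u = -7: B = 6·(-7) + 8 = -34. Coeff of u: A = 6
Result: 6/(u + 7) - 34/(u + 7)²


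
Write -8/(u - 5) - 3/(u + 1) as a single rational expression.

Common denominator (u - 5)(u + 1). Numerator: -8(u + 1) - 3(u - 5) = (-8u - 8) - (3u - 15) = -11u + 7
Result: (-11u + 7)/[(u - 5)(u + 1)]


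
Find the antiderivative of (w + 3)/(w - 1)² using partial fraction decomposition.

Decompose: α = 1, β = 1·1 + 3 = 4, so (w + 3)/(w - 1)² = 1/(w - 1) + 4/(w - 1)². Integrate: ∫ α/(w - 1) dw = ln|(w - 1)|; ∫ β/(w - 1)² dw = -4/(w - 1). Sum: ln|(w - 1)| - 4/(w - 1) + C


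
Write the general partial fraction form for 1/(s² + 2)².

Repeated quadratic factor: (As + B)/(s² + 2) + (Cs + D)/(s² + 2)²


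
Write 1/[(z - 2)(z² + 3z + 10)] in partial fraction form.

Cover-up at z = 2: P = 1/(2² + 3·2 + 10) = 1/20. Then Q = -P = -1/20, R = -P·(3 + 2) = -1/4
Result: (1/20)/(z - 2) - ((1/20)z + 1/4)/(z² + 3z + 10)


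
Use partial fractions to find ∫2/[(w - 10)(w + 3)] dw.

Decompose: 2/[(w - 10)(w + 3)] = (2/13)/(w - 10) - (2/13)/(w + 3). Integrate each term: (2/13) ln|(w - 10)| - (2/13) ln|(w + 3)| + C


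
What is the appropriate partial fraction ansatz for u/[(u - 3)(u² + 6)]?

Linear + irreducible quadratic: P/(u - 3) + (Qu + R)/(u² + 6)


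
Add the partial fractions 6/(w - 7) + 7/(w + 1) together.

Common denominator (w - 7)(w + 1). Numerator: 6(w + 1) + 7(w - 7) = (6w + 6) + (7w - 49) = 13w - 43
Result: (13w - 43)/[(w - 7)(w + 1)]


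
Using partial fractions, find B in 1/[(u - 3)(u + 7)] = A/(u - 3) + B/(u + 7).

Cover-up at u = -7: B = 1/(-7 - 3) = -1/10


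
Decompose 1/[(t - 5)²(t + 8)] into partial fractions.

Cover-up at t=-8: R = 1/(-8 - 5)² = 1/169. Cover-up at t=5: Q = 1/(5 + 8) = 1/13. Comparing t² coeff: P = -R = -1/169
Result: (-1/169)/(t - 5) + (1/13)/(t - 5)² + (1/169)/(t + 8)


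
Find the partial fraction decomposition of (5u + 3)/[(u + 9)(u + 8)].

At u=-9: A = (5·(-9) + 3)/(-9 + 8) = 42. At u=-8: B = (5·(-8) + 3)/(-8 + 9) = -37
Result: 42/(u + 9) - 37/(u + 8)


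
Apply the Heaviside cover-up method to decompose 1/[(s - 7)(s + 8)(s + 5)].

Cover (s - 7), s=7: A = 1/[(7 + 8)(7 + 5)] = 1/180. Cover (s + 8), s=-8: B = 1/[(-8 - 7)(-8 + 5)] = 1/45. Cover (s + 5), s=-5: C = 1/[(-5 - 7)(-5 + 8)] = -1/36.
Result: (1/180)/(s - 7) + (1/45)/(s + 8) - (1/36)/(s + 5)


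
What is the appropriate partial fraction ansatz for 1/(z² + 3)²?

Repeated quadratic factor: (αz + β)/(z² + 3) + (γz + δ)/(z² + 3)²


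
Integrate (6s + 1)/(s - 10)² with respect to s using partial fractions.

Decompose: α = 6, β = 6·10 + 1 = 61, so (6s + 1)/(s - 10)² = 6/(s - 10) + 61/(s - 10)². Integrate: ∫ α/(s - 10) ds = 6 ln|(s - 10)|; ∫ β/(s - 10)² ds = -61/(s - 10). Sum: 6 ln|(s - 10)| - 61/(s - 10) + C


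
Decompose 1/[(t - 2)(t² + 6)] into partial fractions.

Cover-up at t = 2: P = 1/(2² + 6) = 1/10. Then Q = -P = -1/10, R = -P·(0 + 2) = -1/5
Result: (1/10)/(t - 2) - ((1/10)t + 1/5)/(t² + 6)


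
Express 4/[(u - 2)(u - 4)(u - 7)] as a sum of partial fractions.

Using cover-up method: P = 2/5, Q = -2/3, R = 4/15
Result: (2/5)/(u - 2) - (2/3)/(u - 4) + (4/15)/(u - 7)


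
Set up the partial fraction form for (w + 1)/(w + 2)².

Repeated linear factor: A/(w + 2) + B/(w + 2)²


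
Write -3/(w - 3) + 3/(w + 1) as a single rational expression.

Common denominator (w - 3)(w + 1). Numerator: -3(w + 1) + 3(w - 3) = (-3w - 3) + (3w - 9) = -12
Result: (-12)/[(w - 3)(w + 1)]


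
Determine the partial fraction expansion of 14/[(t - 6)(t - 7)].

14/(t - 6)(t - 7) = α/(t - 6) + β/(t - 7). α = 14/(6 - 7) = -14, β = 14/(7 - 6) = 14
Result: -14/(t - 6) + 14/(t - 7)


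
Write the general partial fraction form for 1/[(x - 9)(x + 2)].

Distinct linear factors: A/(x - 9) + B/(x + 2)


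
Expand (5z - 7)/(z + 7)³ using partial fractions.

(5z - 7) = α(z + 7)² + β(z + 7) + γ. At z = -7: γ = 5·(-7) - 7 = -42. Coefficients: α = 0, β = 5
Result: 5/(z + 7)² - 42/(z + 7)³


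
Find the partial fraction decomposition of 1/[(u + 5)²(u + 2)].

Cover-up at u=-2: γ = 1/(-2 + 5)² = 1/9. Cover-up at u=-5: β = 1/(-5 + 2) = -1/3. Comparing u² coeff: α = -γ = -1/9
Result: (-1/9)/(u + 5) - (1/3)/(u + 5)² + (1/9)/(u + 2)


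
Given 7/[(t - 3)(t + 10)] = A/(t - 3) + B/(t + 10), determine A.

Cover-up at t = 3: A = 7/(3 + 10) = 7/13


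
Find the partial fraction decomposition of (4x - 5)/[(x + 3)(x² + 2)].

At x=-3: A = (4·(-3) - 5)/((-3)² + 2) = -17/11. B = -A = 17/11, C = 4 - (-3)·A = -7/11
Result: (-17/11)/(x + 3) + ((17/11)x - 7/11)/(x² + 2)


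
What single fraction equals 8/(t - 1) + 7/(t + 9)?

Common denominator (t - 1)(t + 9). Numerator: 8(t + 9) + 7(t - 1) = (8t + 72) + (7t - 7) = 15t + 65
Result: (15t + 65)/[(t - 1)(t + 9)]


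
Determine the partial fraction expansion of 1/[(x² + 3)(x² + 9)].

Coefficient matching gives P = R = 0, Q = 1/(9-3) = 1/6, S = -Q = -1/6
Result: (1/6)/(x² + 3) - (1/6)/(x² + 9)


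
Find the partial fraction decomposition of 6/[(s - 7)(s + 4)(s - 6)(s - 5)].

Using Heaviside cover-up: (3/11)/(s - 7) - (1/165)/(s + 4) - (3/5)/(s - 6) + (1/3)/(s - 5)


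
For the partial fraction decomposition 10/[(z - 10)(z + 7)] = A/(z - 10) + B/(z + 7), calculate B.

Cover-up at z = -7: B = 10/(-7 - 10) = -10/17


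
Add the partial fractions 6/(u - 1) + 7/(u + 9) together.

Common denominator (u - 1)(u + 9). Numerator: 6(u + 9) + 7(u - 1) = (6u + 54) + (7u - 7) = 13u + 47
Result: (13u + 47)/[(u - 1)(u + 9)]


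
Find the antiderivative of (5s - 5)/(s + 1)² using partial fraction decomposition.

Decompose: P = 5, Q = 5·(-1) - 5 = -10, so (5s - 5)/(s + 1)² = 5/(s + 1) - 10/(s + 1)². Integrate: ∫ P/(s + 1) ds = 5 ln|(s + 1)|; ∫ Q/(s + 1)² ds = 10/(s + 1). Sum: 5 ln|(s + 1)| + 10/(s + 1) + C


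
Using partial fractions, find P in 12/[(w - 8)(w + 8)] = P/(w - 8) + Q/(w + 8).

Cover-up at w = 8: P = 12/(8 + 8) = 12/16 = 3/4


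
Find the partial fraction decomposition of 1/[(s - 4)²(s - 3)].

Cover-up at s=3: γ = 1/(3 - 4)² = 1. Cover-up at s=4: β = 1/(4 - 3) = 1. Comparing s² coeff: α = -γ = -1
Result: -1/(s - 4) + 1/(s - 4)² + 1/(s - 3)


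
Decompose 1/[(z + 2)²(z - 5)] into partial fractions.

Cover-up at z=5: C = 1/(5 + 2)² = 1/49. Cover-up at z=-2: B = 1/(-2 - 5) = -1/7. Comparing z² coeff: A = -C = -1/49
Result: (-1/49)/(z + 2) - (1/7)/(z + 2)² + (1/49)/(z - 5)


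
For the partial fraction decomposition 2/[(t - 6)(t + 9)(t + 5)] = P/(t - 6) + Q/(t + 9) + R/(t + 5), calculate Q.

Cover-up at t = -9: Q = 2/[(-9 - 6)(-9 + 5)] = 2/[(-15)(-4)] = 2/60 = 1/30


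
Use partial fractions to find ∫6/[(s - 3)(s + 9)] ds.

Decompose: 6/[(s - 3)(s + 9)] = (1/2)/(s - 3) - (1/2)/(s + 9). Integrate each term: (1/2) ln|(s - 3)| - (1/2) ln|(s + 9)| + C


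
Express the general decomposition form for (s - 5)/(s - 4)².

Repeated linear factor: α/(s - 4) + β/(s - 4)²


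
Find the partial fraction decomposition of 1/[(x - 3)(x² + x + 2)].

Cover-up at x = 3: P = 1/(3² + 1·3 + 2) = 1/14. Then Q = -P = -1/14, R = -P·(1 + 3) = -2/7
Result: (1/14)/(x - 3) - ((1/14)x + 2/7)/(x² + x + 2)


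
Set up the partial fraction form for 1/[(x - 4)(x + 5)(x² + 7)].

Two linear + quadratic: P/(x - 4) + Q/(x + 5) + (Rx + S)/(x² + 7)


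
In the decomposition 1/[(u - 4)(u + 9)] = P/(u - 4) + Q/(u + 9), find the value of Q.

Cover-up at u = -9: Q = 1/(-9 - 4) = -1/13


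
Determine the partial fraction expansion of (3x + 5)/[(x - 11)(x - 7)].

At x=11: A = (3·11 + 5)/(11 - 7) = 19/2. At x=7: B = (3·7 + 5)/(7 - 11) = -13/2
Result: (19/2)/(x - 11) - (13/2)/(x - 7)


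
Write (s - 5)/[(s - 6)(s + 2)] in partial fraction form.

At s=6: A = (1·6 - 5)/(6 + 2) = 1/8. At s=-2: B = (1·(-2) - 5)/(-2 - 6) = 7/8
Result: (1/8)/(s - 6) + (7/8)/(s + 2)


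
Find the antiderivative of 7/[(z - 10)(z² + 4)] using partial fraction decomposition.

Cover-up at z=10: A = 7/(10²+4) = 7/104. Coeff matching: B = -7/104, C = -35/52. Decomposition: (7/104)/(z - 10) - ((7/104)z + 35/52)/(z² + 4). Integrate: linear → ln, quadratic → (1/2)ln + arctan: (7/104) ln|(z - 10)| - (7/208) ln(z² + 4) - (35/104) arctan(z/2) + C


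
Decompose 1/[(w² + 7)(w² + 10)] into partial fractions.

Coefficient matching gives α = γ = 0, β = 1/(10-7) = 1/3, δ = -β = -1/3
Result: (1/3)/(w² + 7) - (1/3)/(w² + 10)


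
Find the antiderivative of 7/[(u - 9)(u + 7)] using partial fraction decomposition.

Decompose: 7/[(u - 9)(u + 7)] = (7/16)/(u - 9) - (7/16)/(u + 7). Integrate each term: (7/16) ln|(u - 9)| - (7/16) ln|(u + 7)| + C


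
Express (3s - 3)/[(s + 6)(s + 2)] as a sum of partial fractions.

At s=-6: α = (3·(-6) - 3)/(-6 + 2) = 21/4. At s=-2: β = (3·(-2) - 3)/(-2 + 6) = -9/4
Result: (21/4)/(s + 6) - (9/4)/(s + 2)


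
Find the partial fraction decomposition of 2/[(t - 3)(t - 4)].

2/(t - 3)(t - 4) = P/(t - 3) + Q/(t - 4). P = 2/(3 - 4) = -2, Q = 2/(4 - 3) = 2
Result: -2/(t - 3) + 2/(t - 4)


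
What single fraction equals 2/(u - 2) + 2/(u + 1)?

Common denominator (u - 2)(u + 1). Numerator: 2(u + 1) + 2(u - 2) = (2u + 2) + (2u - 4) = 4u - 2
Result: (4u - 2)/[(u - 2)(u + 1)]


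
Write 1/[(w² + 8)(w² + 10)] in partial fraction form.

Coefficient matching gives A = C = 0, B = 1/(10-8) = 1/2, D = -B = -1/2
Result: (1/2)/(w² + 8) - (1/2)/(w² + 10)


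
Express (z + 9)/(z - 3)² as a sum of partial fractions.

(z + 9) = P(z - 3) + Q. At z = 3: Q = 1·3 + 9 = 12. Coeff of z: P = 1
Result: 1/(z - 3) + 12/(z - 3)²


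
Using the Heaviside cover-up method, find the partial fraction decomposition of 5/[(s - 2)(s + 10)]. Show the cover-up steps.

Cover (s - 2): set s=2, get P = 5/(2 + 10) = 5/12. Cover (s + 10): set s=-10, get Q = 5/(-10 - 2) = -5/12.
Result: (5/12)/(s - 2) - (5/12)/(s + 10)


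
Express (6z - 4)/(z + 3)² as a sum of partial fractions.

(6z - 4) = P(z + 3) + Q. At z = -3: Q = 6·(-3) - 4 = -22. Coeff of z: P = 6
Result: 6/(z + 3) - 22/(z + 3)²


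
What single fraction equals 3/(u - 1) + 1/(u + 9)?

Common denominator (u - 1)(u + 9). Numerator: 3(u + 9) + 1(u - 1) = (3u + 27) + (u - 1) = 4u + 26
Result: (4u + 26)/[(u - 1)(u + 9)]


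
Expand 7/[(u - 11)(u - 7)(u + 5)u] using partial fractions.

Using Heaviside cover-up: (7/704)/(u - 11) - (1/48)/(u - 7) - (7/960)/(u + 5) + (1/55)/u


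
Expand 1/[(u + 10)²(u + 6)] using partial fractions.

Cover-up at u=-6: C = 1/(-6 + 10)² = 1/16. Cover-up at u=-10: B = 1/(-10 + 6) = -1/4. Comparing u² coeff: A = -C = -1/16
Result: (-1/16)/(u + 10) - (1/4)/(u + 10)² + (1/16)/(u + 6)


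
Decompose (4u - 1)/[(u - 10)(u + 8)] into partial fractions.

At u=10: α = (4·10 - 1)/(10 + 8) = 13/6. At u=-8: β = (4·(-8) - 1)/(-8 - 10) = 11/6
Result: (13/6)/(u - 10) + (11/6)/(u + 8)


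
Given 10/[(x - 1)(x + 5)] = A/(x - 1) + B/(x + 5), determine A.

Cover-up at x = 1: A = 10/(1 + 5) = 10/6 = 5/3


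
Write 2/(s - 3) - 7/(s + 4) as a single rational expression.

Common denominator (s - 3)(s + 4). Numerator: 2(s + 4) - 7(s - 3) = (2s + 8) - (7s - 21) = -5s + 29
Result: (-5s + 29)/[(s - 3)(s + 4)]


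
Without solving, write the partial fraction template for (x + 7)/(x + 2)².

Repeated linear factor: α/(x + 2) + β/(x + 2)²


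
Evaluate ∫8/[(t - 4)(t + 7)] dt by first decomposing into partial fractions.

Decompose: 8/[(t - 4)(t + 7)] = (8/11)/(t - 4) - (8/11)/(t + 7). Integrate each term: (8/11) ln|(t - 4)| - (8/11) ln|(t + 7)| + C


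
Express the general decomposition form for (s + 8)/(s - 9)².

Repeated linear factor: A/(s - 9) + B/(s - 9)²


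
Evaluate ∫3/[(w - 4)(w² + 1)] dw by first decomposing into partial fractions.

Cover-up at w=4: A = 3/(4²+1) = 3/17. Coeff matching: B = -3/17, C = -12/17. Decomposition: (3/17)/(w - 4) - ((3/17)w + 12/17)/(w² + 1). Integrate: linear → ln, quadratic → (1/2)ln + arctan: (3/17) ln|(w - 4)| - (3/34) ln(w² + 1) - (12/17) arctan(w) + C


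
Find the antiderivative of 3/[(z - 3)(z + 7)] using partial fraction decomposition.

Decompose: 3/[(z - 3)(z + 7)] = (3/10)/(z - 3) - (3/10)/(z + 7). Integrate each term: (3/10) ln|(z - 3)| - (3/10) ln|(z + 7)| + C


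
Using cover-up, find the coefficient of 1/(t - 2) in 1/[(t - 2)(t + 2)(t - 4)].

Cover (t - 2), set t=2: 1/[(2 + 2)(2 - 4)] = -1/8


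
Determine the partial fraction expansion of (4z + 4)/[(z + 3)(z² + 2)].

At z=-3: A = (4·(-3) + 4)/((-3)² + 2) = -8/11. B = -A = 8/11, C = 4 - (-3)·A = 20/11
Result: (-8/11)/(z + 3) + ((8/11)z + 20/11)/(z² + 2)


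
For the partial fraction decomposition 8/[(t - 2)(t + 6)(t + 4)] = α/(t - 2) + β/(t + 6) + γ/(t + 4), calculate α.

Cover-up at t = 2: α = 8/[(2 + 6)(2 + 4)] = 8/[(8)(6)] = 8/48 = 1/6


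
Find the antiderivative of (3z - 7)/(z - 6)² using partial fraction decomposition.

Decompose: α = 3, β = 3·6 - 7 = 11, so (3z - 7)/(z - 6)² = 3/(z - 6) + 11/(z - 6)². Integrate: ∫ α/(z - 6) dz = 3 ln|(z - 6)|; ∫ β/(z - 6)² dz = -11/(z - 6). Sum: 3 ln|(z - 6)| - 11/(z - 6) + C


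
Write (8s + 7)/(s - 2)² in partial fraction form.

(8s + 7) = P(s - 2) + Q. At s = 2: Q = 8·2 + 7 = 23. Coeff of s: P = 8
Result: 8/(s - 2) + 23/(s - 2)²


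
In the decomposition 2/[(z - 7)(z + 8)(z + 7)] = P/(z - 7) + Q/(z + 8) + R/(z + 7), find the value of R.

Cover-up at z = -7: R = 2/[(-7 - 7)(-7 + 8)] = 2/[(-14)(1)] = -2/14 = -1/7


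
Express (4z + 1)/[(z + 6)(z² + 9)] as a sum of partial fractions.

At z=-6: α = (4·(-6) + 1)/((-6)² + 9) = -23/45. β = -α = 23/45, γ = 4 - (-6)·α = 14/15
Result: (-23/45)/(z + 6) + ((23/45)z + 14/15)/(z² + 9)


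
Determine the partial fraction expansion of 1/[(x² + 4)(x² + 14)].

Coefficient matching gives α = γ = 0, β = 1/(14-4) = 1/10, δ = -β = -1/10
Result: (1/10)/(x² + 4) - (1/10)/(x² + 14)


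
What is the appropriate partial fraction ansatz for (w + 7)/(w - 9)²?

Repeated linear factor: α/(w - 9) + β/(w - 9)²


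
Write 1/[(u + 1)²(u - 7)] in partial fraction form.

Cover-up at u=7: R = 1/(7 + 1)² = 1/64. Cover-up at u=-1: Q = 1/(-1 - 7) = -1/8. Comparing u² coeff: P = -R = -1/64
Result: (-1/64)/(u + 1) - (1/8)/(u + 1)² + (1/64)/(u - 7)


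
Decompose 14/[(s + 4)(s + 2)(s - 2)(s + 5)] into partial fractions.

Using Heaviside cover-up: (7/6)/(s + 4) - (7/12)/(s + 2) + (1/12)/(s - 2) - (2/3)/(s + 5)


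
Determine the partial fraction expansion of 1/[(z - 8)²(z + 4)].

Cover-up at z=-4: C = 1/(-4 - 8)² = 1/144. Cover-up at z=8: B = 1/(8 + 4) = 1/12. Comparing z² coeff: A = -C = -1/144
Result: (-1/144)/(z - 8) + (1/12)/(z - 8)² + (1/144)/(z + 4)


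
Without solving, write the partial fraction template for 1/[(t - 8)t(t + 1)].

Three distinct linear factors: P/(t - 8) + Q/t + R/(t + 1)


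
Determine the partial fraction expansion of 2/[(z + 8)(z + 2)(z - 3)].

Using cover-up method: A = 1/33, B = -1/15, C = 2/55
Result: (1/33)/(z + 8) - (1/15)/(z + 2) + (2/55)/(z - 3)


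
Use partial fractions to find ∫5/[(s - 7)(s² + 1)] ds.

Cover-up at s=7: α = 5/(7²+1) = 1/10. Coeff matching: β = -1/10, γ = -7/10. Decomposition: (1/10)/(s - 7) - ((1/10)s + 7/10)/(s² + 1). Integrate: linear → ln, quadratic → (1/2)ln + arctan: (1/10) ln|(s - 7)| - (1/20) ln(s² + 1) - (7/10) arctan(s) + C


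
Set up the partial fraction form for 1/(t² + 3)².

Repeated quadratic factor: (At + B)/(t² + 3) + (Ct + D)/(t² + 3)²


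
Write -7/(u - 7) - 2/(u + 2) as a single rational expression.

Common denominator (u - 7)(u + 2). Numerator: -7(u + 2) - 2(u - 7) = (-7u - 14) - (2u - 14) = -9u
Result: (-9u)/[(u - 7)(u + 2)]


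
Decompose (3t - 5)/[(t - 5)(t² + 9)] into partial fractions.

At t=5: P = (3·5 - 5)/(5² + 9) = 5/17. Q = -P = -5/17, R = 3 - 5·P = 26/17
Result: (5/17)/(t - 5) - ((5/17)t - 26/17)/(t² + 9)


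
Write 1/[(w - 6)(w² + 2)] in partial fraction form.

Cover-up at w = 6: A = 1/(6² + 2) = 1/38. Then B = -A = -1/38, C = -A·(0 + 6) = -3/19
Result: (1/38)/(w - 6) - ((1/38)w + 3/19)/(w² + 2)


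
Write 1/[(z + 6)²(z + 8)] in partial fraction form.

Cover-up at z=-8: C = 1/(-8 + 6)² = 1/4. Cover-up at z=-6: B = 1/(-6 + 8) = 1/2. Comparing z² coeff: A = -C = -1/4
Result: (-1/4)/(z + 6) + (1/2)/(z + 6)² + (1/4)/(z + 8)


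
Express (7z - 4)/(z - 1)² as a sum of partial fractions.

(7z - 4) = α(z - 1) + β. At z = 1: β = 7·1 - 4 = 3. Coeff of z: α = 7
Result: 7/(z - 1) + 3/(z - 1)²


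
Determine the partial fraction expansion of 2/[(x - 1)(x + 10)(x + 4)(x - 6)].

Using Heaviside cover-up: (-2/275)/(x - 1) - (1/528)/(x + 10) + (1/150)/(x + 4) + (1/400)/(x - 6)


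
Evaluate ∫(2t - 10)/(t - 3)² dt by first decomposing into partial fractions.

Decompose: α = 2, β = 2·3 - 10 = -4, so (2t - 10)/(t - 3)² = 2/(t - 3) - 4/(t - 3)². Integrate: ∫ α/(t - 3) dt = 2 ln|(t - 3)|; ∫ β/(t - 3)² dt = 4/(t - 3). Sum: 2 ln|(t - 3)| + 4/(t - 3) + C


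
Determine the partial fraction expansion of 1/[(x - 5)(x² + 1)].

Cover-up at x = 5: α = 1/(5² + 1) = 1/26. Then β = -α = -1/26, γ = -α·(0 + 5) = -5/26
Result: (1/26)/(x - 5) - ((1/26)x + 5/26)/(x² + 1)


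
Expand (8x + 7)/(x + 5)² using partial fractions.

(8x + 7) = α(x + 5) + β. At x = -5: β = 8·(-5) + 7 = -33. Coeff of x: α = 8
Result: 8/(x + 5) - 33/(x + 5)²


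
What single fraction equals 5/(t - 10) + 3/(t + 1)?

Common denominator (t - 10)(t + 1). Numerator: 5(t + 1) + 3(t - 10) = (5t + 5) + (3t - 30) = 8t - 25
Result: (8t - 25)/[(t - 10)(t + 1)]


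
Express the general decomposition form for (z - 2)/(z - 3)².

Repeated linear factor: A/(z - 3) + B/(z - 3)²


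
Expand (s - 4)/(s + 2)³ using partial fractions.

(s - 4) = A(s + 2)² + B(s + 2) + C. At s = -2: C = 1·(-2) - 4 = -6. Coefficients: A = 0, B = 1
Result: 1/(s + 2)² - 6/(s + 2)³


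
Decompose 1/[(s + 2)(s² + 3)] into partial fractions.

Cover-up at s = -2: A = 1/((-2)² + 3) = 1/7. Then B = -A = -1/7, C = -A·(0 - 2) = 2/7
Result: (1/7)/(s + 2) - ((1/7)s - 2/7)/(s² + 3)


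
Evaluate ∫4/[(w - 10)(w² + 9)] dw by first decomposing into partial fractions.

Cover-up at w=10: P = 4/(10²+9) = 4/109. Coeff matching: Q = -4/109, R = -40/109. Decomposition: (4/109)/(w - 10) - ((4/109)w + 40/109)/(w² + 9). Integrate: linear → ln, quadratic → (1/2)ln + arctan: (4/109) ln|(w - 10)| - (2/109) ln(w² + 9) - (40/327) arctan(w/3) + C


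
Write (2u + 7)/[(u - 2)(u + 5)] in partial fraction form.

At u=2: α = (2·2 + 7)/(2 + 5) = 11/7. At u=-5: β = (2·(-5) + 7)/(-5 - 2) = 3/7
Result: (11/7)/(u - 2) + (3/7)/(u + 5)


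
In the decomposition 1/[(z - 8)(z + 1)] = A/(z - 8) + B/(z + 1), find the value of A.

Cover-up at z = 8: A = 1/(8 + 1) = 1/9


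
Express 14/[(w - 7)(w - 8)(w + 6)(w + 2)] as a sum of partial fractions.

Using Heaviside cover-up: (-14/117)/(w - 7) + (1/10)/(w - 8) - (1/52)/(w + 6) + (7/180)/(w + 2)


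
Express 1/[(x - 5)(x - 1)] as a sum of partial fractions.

1/(x - 5)(x - 1) = A/(x - 5) + B/(x - 1). A = 1/(5 - 1) = 1/4, B = 1/(1 - 5) = -1/4
Result: (1/4)/(x - 5) - (1/4)/(x - 1)


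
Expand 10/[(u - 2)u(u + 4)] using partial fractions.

Using cover-up method: A = 5/6, B = -5/4, C = 5/12
Result: (5/6)/(u - 2) - (5/4)/u + (5/12)/(u + 4)


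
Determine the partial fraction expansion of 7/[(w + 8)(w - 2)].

7/(w + 8)(w - 2) = α/(w + 8) + β/(w - 2). α = 7/(-8 - 2) = -7/10, β = 7/(2 + 8) = 7/10
Result: (-7/10)/(w + 8) + (7/10)/(w - 2)


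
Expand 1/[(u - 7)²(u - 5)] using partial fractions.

Cover-up at u=5: R = 1/(5 - 7)² = 1/4. Cover-up at u=7: Q = 1/(7 - 5) = 1/2. Comparing u² coeff: P = -R = -1/4
Result: (-1/4)/(u - 7) + (1/2)/(u - 7)² + (1/4)/(u - 5)


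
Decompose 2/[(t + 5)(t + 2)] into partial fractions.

2/(t + 5)(t + 2) = P/(t + 5) + Q/(t + 2). P = 2/(-5 + 2) = -2/3, Q = 2/(-2 + 5) = 2/3
Result: (-2/3)/(t + 5) + (2/3)/(t + 2)


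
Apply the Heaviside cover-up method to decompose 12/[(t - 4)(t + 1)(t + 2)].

Cover (t - 4), t=4: α = 12/[(4 + 1)(4 + 2)] = 2/5. Cover (t + 1), t=-1: β = 12/[(-1 - 4)(-1 + 2)] = -12/5. Cover (t + 2), t=-2: γ = 12/[(-2 - 4)(-2 + 1)] = 2.
Result: (2/5)/(t - 4) - (12/5)/(t + 1) + 2/(t + 2)


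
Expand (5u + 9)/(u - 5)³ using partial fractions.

(5u + 9) = P(u - 5)² + Q(u - 5) + R. At u = 5: R = 5·5 + 9 = 34. Coefficients: P = 0, Q = 5
Result: 5/(u - 5)² + 34/(u - 5)³


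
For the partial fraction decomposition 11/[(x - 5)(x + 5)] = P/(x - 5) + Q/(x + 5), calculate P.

Cover-up at x = 5: P = 11/(5 + 5) = 11/10


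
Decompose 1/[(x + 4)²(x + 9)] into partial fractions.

Cover-up at x=-9: C = 1/(-9 + 4)² = 1/25. Cover-up at x=-4: B = 1/(-4 + 9) = 1/5. Comparing x² coeff: A = -C = -1/25
Result: (-1/25)/(x + 4) + (1/5)/(x + 4)² + (1/25)/(x + 9)


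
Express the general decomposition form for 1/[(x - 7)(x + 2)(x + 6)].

Three distinct linear factors: A/(x - 7) + B/(x + 2) + C/(x + 6)


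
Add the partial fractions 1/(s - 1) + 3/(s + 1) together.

Common denominator (s - 1)(s + 1). Numerator: 1(s + 1) + 3(s - 1) = (s + 1) + (3s - 3) = 4s - 2
Result: (4s - 2)/[(s - 1)(s + 1)]


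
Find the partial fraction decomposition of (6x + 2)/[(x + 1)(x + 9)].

At x=-1: α = (6·(-1) + 2)/(-1 + 9) = -1/2. At x=-9: β = (6·(-9) + 2)/(-9 + 1) = 13/2
Result: (-1/2)/(x + 1) + (13/2)/(x + 9)


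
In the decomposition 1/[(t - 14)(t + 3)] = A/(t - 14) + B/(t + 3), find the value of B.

Cover-up at t = -3: B = 1/(-3 - 14) = -1/17


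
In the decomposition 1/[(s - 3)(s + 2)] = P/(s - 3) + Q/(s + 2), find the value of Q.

Cover-up at s = -2: Q = 1/(-2 - 3) = -1/5


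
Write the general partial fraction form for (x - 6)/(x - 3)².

Repeated linear factor: A/(x - 3) + B/(x - 3)²


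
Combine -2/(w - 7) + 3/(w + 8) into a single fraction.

Common denominator (w - 7)(w + 8). Numerator: -2(w + 8) + 3(w - 7) = (-2w - 16) + (3w - 21) = w - 37
Result: (w - 37)/[(w - 7)(w + 8)]


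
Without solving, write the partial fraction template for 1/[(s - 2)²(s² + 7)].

Repeated linear + quadratic: A/(s - 2) + B/(s - 2)² + (Cs + D)/(s² + 7)


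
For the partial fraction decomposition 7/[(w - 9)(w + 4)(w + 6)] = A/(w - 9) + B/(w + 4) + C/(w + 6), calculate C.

Cover-up at w = -6: C = 7/[(-6 - 9)(-6 + 4)] = 7/[(-15)(-2)] = 7/30


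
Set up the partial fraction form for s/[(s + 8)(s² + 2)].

Linear + irreducible quadratic: P/(s + 8) + (Qs + R)/(s² + 2)


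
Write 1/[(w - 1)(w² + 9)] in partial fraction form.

Cover-up at w = 1: α = 1/(1² + 9) = 1/10. Then β = -α = -1/10, γ = -α·(0 + 1) = -1/10
Result: (1/10)/(w - 1) - ((1/10)w + 1/10)/(w² + 9)


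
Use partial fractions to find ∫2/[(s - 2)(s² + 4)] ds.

Cover-up at s=2: A = 2/(2²+4) = 1/4. Coeff matching: B = -1/4, C = -1/2. Decomposition: (1/4)/(s - 2) - ((1/4)s + 1/2)/(s² + 4). Integrate: linear → ln, quadratic → (1/2)ln + arctan: (1/4) ln|(s - 2)| - (1/8) ln(s² + 4) - (1/4) arctan(s/2) + C


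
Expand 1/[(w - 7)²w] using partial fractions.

Cover-up at w=0: C = 1/(0 - 7)² = 1/49. Cover-up at w=7: B = 1/(7 - 0) = 1/7. Comparing w² coeff: A = -C = -1/49
Result: (-1/49)/(w - 7) + (1/7)/(w - 7)² + (1/49)/w


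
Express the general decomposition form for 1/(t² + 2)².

Repeated quadratic factor: (Pt + Q)/(t² + 2) + (Rt + S)/(t² + 2)²


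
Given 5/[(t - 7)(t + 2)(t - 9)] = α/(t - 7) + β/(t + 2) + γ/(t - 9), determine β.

Cover-up at t = -2: β = 5/[(-2 - 7)(-2 - 9)] = 5/[(-9)(-11)] = 5/99


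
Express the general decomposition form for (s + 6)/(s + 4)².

Repeated linear factor: P/(s + 4) + Q/(s + 4)²


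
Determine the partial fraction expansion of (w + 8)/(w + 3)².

(w + 8) = P(w + 3) + Q. At w = -3: Q = 1·(-3) + 8 = 5. Coeff of w: P = 1
Result: 1/(w + 3) + 5/(w + 3)²


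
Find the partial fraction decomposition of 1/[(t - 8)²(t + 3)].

Cover-up at t=-3: R = 1/(-3 - 8)² = 1/121. Cover-up at t=8: Q = 1/(8 + 3) = 1/11. Comparing t² coeff: P = -R = -1/121
Result: (-1/121)/(t - 8) + (1/11)/(t - 8)² + (1/121)/(t + 3)


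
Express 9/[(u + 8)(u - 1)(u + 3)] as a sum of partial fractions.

Using cover-up method: A = 1/5, B = 1/4, C = -9/20
Result: (1/5)/(u + 8) + (1/4)/(u - 1) - (9/20)/(u + 3)


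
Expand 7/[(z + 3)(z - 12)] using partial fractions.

7/(z + 3)(z - 12) = A/(z + 3) + B/(z - 12). A = 7/(-3 - 12) = -7/15, B = 7/(12 + 3) = 7/15
Result: (-7/15)/(z + 3) + (7/15)/(z - 12)


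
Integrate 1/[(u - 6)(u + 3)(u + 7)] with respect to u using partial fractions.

Cover-up: P = 1/117, Q = -1/36, R = 1/52. Decomposition: (1/117)/(u - 6) - (1/36)/(u + 3) + (1/52)/(u + 7). Integrate each term: (1/117) ln|(u - 6)| - (1/36) ln|(u + 3)| + (1/52) ln|(u + 7)| + C


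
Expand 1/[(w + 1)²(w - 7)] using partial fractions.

Cover-up at w=7: R = 1/(7 + 1)² = 1/64. Cover-up at w=-1: Q = 1/(-1 - 7) = -1/8. Comparing w² coeff: P = -R = -1/64
Result: (-1/64)/(w + 1) - (1/8)/(w + 1)² + (1/64)/(w - 7)


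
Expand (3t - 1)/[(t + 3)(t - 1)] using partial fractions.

At t=-3: A = (3·(-3) - 1)/(-3 - 1) = 5/2. At t=1: B = (3·1 - 1)/(1 + 3) = 1/2
Result: (5/2)/(t + 3) + (1/2)/(t - 1)


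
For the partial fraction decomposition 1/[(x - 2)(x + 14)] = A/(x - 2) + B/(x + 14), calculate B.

Cover-up at x = -14: B = 1/(-14 - 2) = -1/16


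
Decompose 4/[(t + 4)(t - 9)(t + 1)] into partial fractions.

Using cover-up method: A = 4/39, B = 2/65, C = -2/15
Result: (4/39)/(t + 4) + (2/65)/(t - 9) - (2/15)/(t + 1)


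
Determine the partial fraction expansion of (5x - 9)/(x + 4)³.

(5x - 9) = α(x + 4)² + β(x + 4) + γ. At x = -4: γ = 5·(-4) - 9 = -29. Coefficients: α = 0, β = 5
Result: 5/(x + 4)² - 29/(x + 4)³


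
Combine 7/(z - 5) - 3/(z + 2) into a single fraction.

Common denominator (z - 5)(z + 2). Numerator: 7(z + 2) - 3(z - 5) = (7z + 14) - (3z - 15) = 4z + 29
Result: (4z + 29)/[(z - 5)(z + 2)]
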